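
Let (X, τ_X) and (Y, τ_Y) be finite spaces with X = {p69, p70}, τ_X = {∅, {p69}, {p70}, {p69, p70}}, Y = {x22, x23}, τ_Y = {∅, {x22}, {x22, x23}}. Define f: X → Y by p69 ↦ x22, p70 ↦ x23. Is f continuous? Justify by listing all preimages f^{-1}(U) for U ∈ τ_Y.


f IS continuous.

Compute f^{-1}(U) for each U ∈ τ_Y:
  U = ∅: f^{-1}(U) = ∅ ∈ τ_X ✓.
  U = {x22}: f^{-1}(U) = {p69} ∈ τ_X ✓.
  U = {x22, x23}: f^{-1}(U) = {p69, p70} ∈ τ_X ✓.
Every preimage lies in τ_X, so f IS continuous.


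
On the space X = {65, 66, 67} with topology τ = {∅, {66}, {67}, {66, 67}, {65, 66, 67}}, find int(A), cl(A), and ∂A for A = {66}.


int(A) = {66}, cl(A) = {65, 66}, ∂A = {65}.

Closed sets in (X, τ) are complements of opens:
  closed(X, τ) = {∅, {65}, {65, 66}, {65, 67}, {65, 66, 67}}.
int(A) = ⋃ {U ∈ τ : U ⊆ A}. Opens contained in A: ∅, {66}.
Taking the union of these: int(A) = {66}.
cl(A) = ⋂ {C closed : A ⊆ C}. Closed sets containing A: {65, 66}, {65, 66, 67}.
Intersecting these: cl(A) = {65, 66}.
∂A = cl(A) ∖ int(A) = {65, 66} ∖ {66} = {65}.


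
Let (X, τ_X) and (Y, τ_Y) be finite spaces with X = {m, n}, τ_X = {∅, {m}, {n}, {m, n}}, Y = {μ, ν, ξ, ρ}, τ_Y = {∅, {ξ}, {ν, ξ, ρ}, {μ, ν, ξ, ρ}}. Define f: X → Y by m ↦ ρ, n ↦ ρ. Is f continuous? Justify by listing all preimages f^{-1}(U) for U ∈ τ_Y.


f IS continuous.

Compute f^{-1}(U) for each U ∈ τ_Y:
  U = ∅: f^{-1}(U) = ∅ ∈ τ_X ✓.
  U = {ξ}: f^{-1}(U) = ∅ ∈ τ_X ✓.
  U = {ν, ξ, ρ}: f^{-1}(U) = {m, n} ∈ τ_X ✓.
  U = {μ, ν, ξ, ρ}: f^{-1}(U) = {m, n} ∈ τ_X ✓.
Every preimage lies in τ_X, so f IS continuous.


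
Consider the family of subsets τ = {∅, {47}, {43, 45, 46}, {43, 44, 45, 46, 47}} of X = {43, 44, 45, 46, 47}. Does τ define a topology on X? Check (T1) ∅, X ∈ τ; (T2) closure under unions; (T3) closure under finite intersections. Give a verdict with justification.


τ is NOT a topology on X.

Axiom (T1): ∅ ∈ τ? Yes; X ∈ τ? Yes.
Axiom (T2/T3): check pairwise unions and intersections of members of τ.
Counterexample for (T2): {47} ∪ {43, 45, 46} = {43, 45, 46, 47} ∉ τ. Therefore τ is NOT a topology.


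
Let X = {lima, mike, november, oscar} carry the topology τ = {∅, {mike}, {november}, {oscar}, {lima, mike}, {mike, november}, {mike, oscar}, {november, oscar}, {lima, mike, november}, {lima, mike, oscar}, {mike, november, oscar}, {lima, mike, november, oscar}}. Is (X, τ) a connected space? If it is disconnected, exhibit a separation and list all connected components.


(X, τ) is disconnected; components = [{november}, {oscar}, {lima, mike}].

Find clopen sets (U ∈ τ with X ∖ U ∈ τ):
  U = ∅, X ∖ U = {lima, mike, november, oscar} — both open, so U is clopen.
  U = {november}, X ∖ U = {lima, mike, oscar} — both open, so U is clopen.
  U = {oscar}, X ∖ U = {lima, mike, november} — both open, so U is clopen.
  U = {lima, mike}, X ∖ U = {november, oscar} — both open, so U is clopen.
  U = {november, oscar}, X ∖ U = {lima, mike} — both open, so U is clopen.
  U = {lima, mike, november}, X ∖ U = {oscar} — both open, so U is clopen.
  U = {lima, mike, oscar}, X ∖ U = {november} — both open, so U is clopen.
  U = {lima, mike, november, oscar}, X ∖ U = ∅ — both open, so U is clopen.
Nontrivial clopen(s) exist: e.g. {lima, mike}. So (X, τ) is disconnected.
Compute connected components by grouping points that agree on all clopens:
  component: {november}
  component: {oscar}
  component: {lima, mike}


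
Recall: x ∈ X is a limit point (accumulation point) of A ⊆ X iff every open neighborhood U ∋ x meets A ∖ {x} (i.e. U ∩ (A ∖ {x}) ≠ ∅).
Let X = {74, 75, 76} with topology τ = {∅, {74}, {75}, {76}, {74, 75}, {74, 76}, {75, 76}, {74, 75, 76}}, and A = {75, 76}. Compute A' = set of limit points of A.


A' = ∅

For each x ∈ X, list the open sets U ∈ τ with x ∈ U, then check whether U ∩ (A ∖ {x}) ≠ ∅ for every such U.
  x = 74: open {74} ∋ x has {74} ∩ (A ∖ {74}) = ∅, so x is NOT a limit point.
  x = 75: open {75} ∋ x has {75} ∩ (A ∖ {75}) = ∅, so x is NOT a limit point.
  x = 76: open {76} ∋ x has {76} ∩ (A ∖ {76}) = ∅, so x is NOT a limit point.
Collecting: A' = ∅.


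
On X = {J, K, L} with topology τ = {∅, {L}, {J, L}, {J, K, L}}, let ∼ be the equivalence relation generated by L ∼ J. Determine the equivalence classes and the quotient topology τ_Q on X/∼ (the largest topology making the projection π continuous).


X/∼ = {[J=L], [K]}; |τ_Q| = 3.

Equivalence classes: [J=L], [K].
Quotient map π: X → X/∼ sends J ↦ [J=L], K ↦ [K], L ↦ [J=L].
For each subset V ⊆ X/∼, compute π^{-1}(V) ⊆ X and check whether π^{-1}(V) ∈ τ. V is open in τ_Q iff π^{-1}(V) ∈ τ.
  V = {}: π^{-1}(V) = ∅ ∈ τ ✓.
  V = {[J=L]}: π^{-1}(V) = {J, L} ∈ τ ✓.
  V = {[K]}: π^{-1}(V) = {K} ∉ τ ✗.
  V = {[J=L], [K]}: π^{-1}(V) = {J, K, L} ∈ τ ✓.
Open sets in the quotient: τ_Q = {{}, {[J=L]}, {[J=L], [K]}} (3 elements).


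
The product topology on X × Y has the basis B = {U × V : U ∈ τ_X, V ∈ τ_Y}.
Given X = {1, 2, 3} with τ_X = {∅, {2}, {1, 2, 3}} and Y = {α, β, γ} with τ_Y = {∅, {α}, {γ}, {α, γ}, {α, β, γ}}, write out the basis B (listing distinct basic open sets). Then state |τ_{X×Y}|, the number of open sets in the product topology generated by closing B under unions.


Basis B = {∅ × ∅, {2} × {α}, {2} × {γ}, {2} × {α, γ}, {1, 2, 3} × {α}, {1, 2, 3} × {γ}, {2} × {α, β, γ}, {1, 2, 3} × {α, γ}, {1, 2, 3} × {α, β, γ}}; |τ_{X×Y}| = 14.

Enumerate products U × V with U ∈ τ_X, V ∈ τ_Y (deduplicated):
  ∅ × ∅ = {} (∅)
  {2} × {α} = {(2,α)}
  {2} × {γ} = {(2,γ)}
  {2} × {α, γ} = {(2,α), (2,γ)}
  {1, 2, 3} × {α} = {(1,α), (2,α), (3,α)}
  {1, 2, 3} × {γ} = {(1,γ), (2,γ), (3,γ)}
  {2} × {α, β, γ} = {(2,α), (2,β), (2,γ)}
  {1, 2, 3} × {α, γ} = {(1,α), (1,γ), (2,α), (2,γ), (3,α), (3,γ)}
  {1, 2, 3} × {α, β, γ} = {(1,α), (1,β), (1,γ), (2,α), (2,β), (2,γ), (3,α), (3,β), (3,γ)}
These 9 distinct sets form the basis B.
Close under arbitrary unions to get τ_{X×Y}; counting gives |τ_{X×Y}| = 14.


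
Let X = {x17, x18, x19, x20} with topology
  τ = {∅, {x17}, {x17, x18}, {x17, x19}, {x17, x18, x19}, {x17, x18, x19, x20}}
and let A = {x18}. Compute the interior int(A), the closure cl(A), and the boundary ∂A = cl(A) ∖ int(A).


int(A) = ∅, cl(A) = {x18, x20}, ∂A = {x18, x20}.

Closed sets in (X, τ) are complements of opens:
  closed(X, τ) = {∅, {x20}, {x18, x20}, {x19, x20}, {x18, x19, x20}, {x17, x18, x19, x20}}.
int(A) = ⋃ {U ∈ τ : U ⊆ A}. Opens contained in A: ∅.
Taking the union of these: int(A) = ∅.
cl(A) = ⋂ {C closed : A ⊆ C}. Closed sets containing A: {x18, x20}, {x18, x19, x20}, {x17, x18, x19, x20}.
Intersecting these: cl(A) = {x18, x20}.
∂A = cl(A) ∖ int(A) = {x18, x20} ∖ ∅ = {x18, x20}.


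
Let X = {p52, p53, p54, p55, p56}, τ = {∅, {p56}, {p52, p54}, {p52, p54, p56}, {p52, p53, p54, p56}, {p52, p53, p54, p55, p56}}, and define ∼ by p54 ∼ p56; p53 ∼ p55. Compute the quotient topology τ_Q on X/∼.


X/∼ = {[p52], [p53=p55], [p54=p56]}; |τ_Q| = 3.

Equivalence classes: [p52], [p53=p55], [p54=p56].
Quotient map π: X → X/∼ sends p52 ↦ [p52], p53 ↦ [p53=p55], p54 ↦ [p54=p56], p55 ↦ [p53=p55], p56 ↦ [p54=p56].
For each subset V ⊆ X/∼, compute π^{-1}(V) ⊆ X and check whether π^{-1}(V) ∈ τ. V is open in τ_Q iff π^{-1}(V) ∈ τ.
  V = {}: π^{-1}(V) = ∅ ∈ τ ✓.
  V = {[p52]}: π^{-1}(V) = {p52} ∉ τ ✗.
  V = {[p53=p55]}: π^{-1}(V) = {p53, p55} ∉ τ ✗.
  V = {[p52], [p53=p55]}: π^{-1}(V) = {p52, p53, p55} ∉ τ ✗.
  V = {[p54=p56]}: π^{-1}(V) = {p54, p56} ∉ τ ✗.
  V = {[p52], [p54=p56]}: π^{-1}(V) = {p52, p54, p56} ∈ τ ✓.
  V = {[p53=p55], [p54=p56]}: π^{-1}(V) = {p53, p54, p55, p56} ∉ τ ✗.
  V = {[p52], [p53=p55], [p54=p56]}: π^{-1}(V) = {p52, p53, p54, p55, p56} ∈ τ ✓.
Open sets in the quotient: τ_Q = {{}, {[p52], [p54=p56]}, {[p52], [p53=p55], [p54=p56]}} (3 elements).


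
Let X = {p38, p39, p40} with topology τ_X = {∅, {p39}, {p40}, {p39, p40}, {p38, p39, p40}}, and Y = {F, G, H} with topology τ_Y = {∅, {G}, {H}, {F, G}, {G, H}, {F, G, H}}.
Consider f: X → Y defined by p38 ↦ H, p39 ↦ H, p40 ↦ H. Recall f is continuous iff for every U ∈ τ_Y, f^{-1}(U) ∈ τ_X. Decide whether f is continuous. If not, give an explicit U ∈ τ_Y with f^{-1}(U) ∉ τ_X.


f IS continuous.

Compute f^{-1}(U) for each U ∈ τ_Y:
  U = ∅: f^{-1}(U) = ∅ ∈ τ_X ✓.
  U = {G}: f^{-1}(U) = ∅ ∈ τ_X ✓.
  U = {H}: f^{-1}(U) = {p38, p39, p40} ∈ τ_X ✓.
  U = {F, G}: f^{-1}(U) = ∅ ∈ τ_X ✓.
  U = {G, H}: f^{-1}(U) = {p38, p39, p40} ∈ τ_X ✓.
  U = {F, G, H}: f^{-1}(U) = {p38, p39, p40} ∈ τ_X ✓.
Every preimage lies in τ_X, so f IS continuous.


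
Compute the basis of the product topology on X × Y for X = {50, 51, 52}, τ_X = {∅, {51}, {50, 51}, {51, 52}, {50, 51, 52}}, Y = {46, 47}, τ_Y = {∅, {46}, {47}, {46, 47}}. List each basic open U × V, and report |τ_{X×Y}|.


Basis B = {∅ × ∅, {51} × {46}, {51} × {47}, {50, 51} × {46}, {50, 51} × {47}, {51} × {46, 47}, {51, 52} × {46}, {51, 52} × {47}, {50, 51, 52} × {46}, {50, 51, 52} × {47}, {50, 51} × {46, 47}, {51, 52} × {46, 47}, {50, 51, 52} × {46, 47}}; |τ_{X×Y}| = 25.

Enumerate products U × V with U ∈ τ_X, V ∈ τ_Y (deduplicated):
  ∅ × ∅ = {} (∅)
  {51} × {46} = {(51,46)}
  {51} × {47} = {(51,47)}
  {50, 51} × {46} = {(50,46), (51,46)}
  {50, 51} × {47} = {(50,47), (51,47)}
  {51} × {46, 47} = {(51,46), (51,47)}
  {51, 52} × {46} = {(51,46), (52,46)}
  {51, 52} × {47} = {(51,47), (52,47)}
  {50, 51, 52} × {46} = {(50,46), (51,46), (52,46)}
  {50, 51, 52} × {47} = {(50,47), (51,47), (52,47)}
  {50, 51} × {46, 47} = {(50,46), (50,47), (51,46), (51,47)}
  {51, 52} × {46, 47} = {(51,46), (51,47), (52,46), (52,47)}
  {50, 51, 52} × {46, 47} = {(50,46), (50,47), (51,46), (51,47), (52,46), (52,47)}
These 13 distinct sets form the basis B.
Close under arbitrary unions to get τ_{X×Y}; counting gives |τ_{X×Y}| = 25.


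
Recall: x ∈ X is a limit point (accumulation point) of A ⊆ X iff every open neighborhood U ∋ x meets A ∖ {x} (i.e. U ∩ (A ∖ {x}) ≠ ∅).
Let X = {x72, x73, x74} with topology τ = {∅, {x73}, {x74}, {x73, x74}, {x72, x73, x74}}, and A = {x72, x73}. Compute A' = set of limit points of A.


A' = {x72}

For each x ∈ X, list the open sets U ∈ τ with x ∈ U, then check whether U ∩ (A ∖ {x}) ≠ ∅ for every such U.
  x = x72: opens ∋ x are {x72, x73, x74}; each meets A ∖ {x72}, so x IS a limit point.
  x = x73: open {x73} ∋ x has {x73} ∩ (A ∖ {x73}) = ∅, so x is NOT a limit point.
  x = x74: open {x74} ∋ x has {x74} ∩ (A ∖ {x74}) = ∅, so x is NOT a limit point.
Collecting: A' = {x72}.


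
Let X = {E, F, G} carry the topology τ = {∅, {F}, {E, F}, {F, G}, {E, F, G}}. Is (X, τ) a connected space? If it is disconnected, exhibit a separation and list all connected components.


(X, τ) is connected.

Find clopen sets (U ∈ τ with X ∖ U ∈ τ):
  U = ∅, X ∖ U = {E, F, G} — both open, so U is clopen.
  U = {E, F, G}, X ∖ U = ∅ — both open, so U is clopen.
Only trivial clopens (∅ and X) exist, so (X, τ) is connected.
Compute connected components by grouping points that agree on all clopens:
  component: {E, F, G}


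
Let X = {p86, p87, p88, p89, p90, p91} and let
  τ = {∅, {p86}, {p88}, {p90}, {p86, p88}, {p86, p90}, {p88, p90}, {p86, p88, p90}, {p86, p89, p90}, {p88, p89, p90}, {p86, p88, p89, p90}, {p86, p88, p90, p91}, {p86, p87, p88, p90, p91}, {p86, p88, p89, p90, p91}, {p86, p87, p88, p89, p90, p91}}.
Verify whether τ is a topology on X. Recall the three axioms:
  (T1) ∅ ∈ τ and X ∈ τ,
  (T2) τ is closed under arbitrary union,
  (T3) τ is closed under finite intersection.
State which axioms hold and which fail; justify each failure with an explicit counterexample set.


τ is NOT a topology on X.

Axiom (T1): ∅ ∈ τ? Yes; X ∈ τ? Yes.
Axiom (T2/T3): check pairwise unions and intersections of members of τ.
Counterexample for (T3): {p86, p89, p90} ∩ {p88, p89, p90} = {p89, p90} ∉ τ. Therefore τ is NOT a topology.


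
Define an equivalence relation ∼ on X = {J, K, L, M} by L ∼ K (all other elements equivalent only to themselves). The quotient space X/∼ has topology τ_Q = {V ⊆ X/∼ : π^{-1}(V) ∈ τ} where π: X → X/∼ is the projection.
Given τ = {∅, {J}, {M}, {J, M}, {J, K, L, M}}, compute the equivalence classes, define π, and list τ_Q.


X/∼ = {[J], [K=L], [M]}; |τ_Q| = 5.

Equivalence classes: [J], [K=L], [M].
Quotient map π: X → X/∼ sends J ↦ [J], K ↦ [K=L], L ↦ [K=L], M ↦ [M].
For each subset V ⊆ X/∼, compute π^{-1}(V) ⊆ X and check whether π^{-1}(V) ∈ τ. V is open in τ_Q iff π^{-1}(V) ∈ τ.
  V = {}: π^{-1}(V) = ∅ ∈ τ ✓.
  V = {[J]}: π^{-1}(V) = {J} ∈ τ ✓.
  V = {[K=L]}: π^{-1}(V) = {K, L} ∉ τ ✗.
  V = {[J], [K=L]}: π^{-1}(V) = {J, K, L} ∉ τ ✗.
  V = {[M]}: π^{-1}(V) = {M} ∈ τ ✓.
  V = {[J], [M]}: π^{-1}(V) = {J, M} ∈ τ ✓.
  V = {[K=L], [M]}: π^{-1}(V) = {K, L, M} ∉ τ ✗.
  V = {[J], [K=L], [M]}: π^{-1}(V) = {J, K, L, M} ∈ τ ✓.
Open sets in the quotient: τ_Q = {{}, {[J]}, {[M]}, {[J], [M]}, {[J], [K=L], [M]}} (5 elements).


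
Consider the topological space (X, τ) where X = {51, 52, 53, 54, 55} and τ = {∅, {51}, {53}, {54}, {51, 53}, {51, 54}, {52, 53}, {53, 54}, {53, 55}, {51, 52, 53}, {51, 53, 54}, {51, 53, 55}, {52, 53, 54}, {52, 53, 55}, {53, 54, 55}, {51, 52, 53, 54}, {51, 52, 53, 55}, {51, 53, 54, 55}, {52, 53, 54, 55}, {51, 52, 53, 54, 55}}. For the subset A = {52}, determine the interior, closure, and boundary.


int(A) = ∅, cl(A) = {52}, ∂A = {52}.

Closed sets in (X, τ) are complements of opens:
  closed(X, τ) = {∅, {51}, {52}, {54}, {55}, {51, 52}, {51, 54}, {51, 55}, {52, 54}, {52, 55}, {54, 55}, {51, 52, 54}, {51, 52, 55}, {51, 54, 55}, {52, 53, 55}, {52, 54, 55}, {51, 52, 53, 55}, {51, 52, 54, 55}, {52, 53, 54, 55}, {51, 52, 53, 54, 55}}.
int(A) = ⋃ {U ∈ τ : U ⊆ A}. Opens contained in A: ∅.
Taking the union of these: int(A) = ∅.
cl(A) = ⋂ {C closed : A ⊆ C}. Closed sets containing A: {52}, {51, 52}, {52, 54}, {52, 55}, {51, 52, 54}, {51, 52, 55}, {52, 53, 55}, {52, 54, 55}, {51, 52, 53, 55}, {51, 52, 54, 55}, {52, 53, 54, 55}, {51, 52, 53, 54, 55}.
Intersecting these: cl(A) = {52}.
∂A = cl(A) ∖ int(A) = {52} ∖ ∅ = {52}.


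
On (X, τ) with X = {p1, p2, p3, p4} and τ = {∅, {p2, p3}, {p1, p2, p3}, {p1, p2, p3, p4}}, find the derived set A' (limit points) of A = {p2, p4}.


A' = {p1, p3, p4}

For each x ∈ X, list the open sets U ∈ τ with x ∈ U, then check whether U ∩ (A ∖ {x}) ≠ ∅ for every such U.
  x = p1: opens ∋ x are {p1, p2, p3}, {p1, p2, p3, p4}; each meets A ∖ {p1}, so x IS a limit point.
  x = p2: open {p2, p3} ∋ x has {p2, p3} ∩ (A ∖ {p2}) = ∅, so x is NOT a limit point.
  x = p3: opens ∋ x are {p2, p3}, {p1, p2, p3}, {p1, p2, p3, p4}; each meets A ∖ {p3}, so x IS a limit point.
  x = p4: opens ∋ x are {p1, p2, p3, p4}; each meets A ∖ {p4}, so x IS a limit point.
Collecting: A' = {p1, p3, p4}.


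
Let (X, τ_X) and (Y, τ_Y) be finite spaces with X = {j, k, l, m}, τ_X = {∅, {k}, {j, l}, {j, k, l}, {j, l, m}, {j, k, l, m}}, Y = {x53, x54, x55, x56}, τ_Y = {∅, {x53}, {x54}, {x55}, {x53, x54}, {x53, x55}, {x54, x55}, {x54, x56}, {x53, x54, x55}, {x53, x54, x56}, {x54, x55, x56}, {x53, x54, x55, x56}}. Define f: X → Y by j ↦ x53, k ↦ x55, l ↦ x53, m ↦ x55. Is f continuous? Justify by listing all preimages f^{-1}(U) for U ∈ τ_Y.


f is NOT continuous.

Compute f^{-1}(U) for each U ∈ τ_Y:
  U = ∅: f^{-1}(U) = ∅ ∈ τ_X ✓.
  U = {x53}: f^{-1}(U) = {j, l} ∈ τ_X ✓.
  U = {x54}: f^{-1}(U) = ∅ ∈ τ_X ✓.
  U = {x55}: f^{-1}(U) = {k, m} ∉ τ_X ✗.
  U = {x53, x54}: f^{-1}(U) = {j, l} ∈ τ_X ✓.
  U = {x53, x55}: f^{-1}(U) = {j, k, l, m} ∈ τ_X ✓.
  U = {x54, x55}: f^{-1}(U) = {k, m} ∉ τ_X ✗.
  U = {x54, x56}: f^{-1}(U) = ∅ ∈ τ_X ✓.
  U = {x53, x54, x55}: f^{-1}(U) = {j, k, l, m} ∈ τ_X ✓.
  U = {x53, x54, x56}: f^{-1}(U) = {j, l} ∈ τ_X ✓.
  U = {x54, x55, x56}: f^{-1}(U) = {k, m} ∉ τ_X ✗.
  U = {x53, x54, x55, x56}: f^{-1}(U) = {j, k, l, m} ∈ τ_X ✓.
Found U = {x55} with f^{-1}(U) = {k, m} not in τ_X. Therefore f is NOT continuous.


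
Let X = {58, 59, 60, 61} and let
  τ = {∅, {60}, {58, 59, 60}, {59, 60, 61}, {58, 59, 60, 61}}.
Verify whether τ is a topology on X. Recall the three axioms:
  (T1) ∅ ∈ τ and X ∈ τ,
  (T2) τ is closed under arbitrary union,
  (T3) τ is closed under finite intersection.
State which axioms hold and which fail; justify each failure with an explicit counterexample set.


τ is NOT a topology on X.

Axiom (T1): ∅ ∈ τ? Yes; X ∈ τ? Yes.
Axiom (T2/T3): check pairwise unions and intersections of members of τ.
Counterexample for (T3): {58, 59, 60} ∩ {59, 60, 61} = {59, 60} ∉ τ. Therefore τ is NOT a topology.


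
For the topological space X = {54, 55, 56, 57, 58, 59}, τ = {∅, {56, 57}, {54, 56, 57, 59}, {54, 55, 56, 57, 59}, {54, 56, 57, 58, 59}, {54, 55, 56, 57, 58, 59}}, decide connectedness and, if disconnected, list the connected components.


(X, τ) is connected.

Find clopen sets (U ∈ τ with X ∖ U ∈ τ):
  U = ∅, X ∖ U = {54, 55, 56, 57, 58, 59} — both open, so U is clopen.
  U = {54, 55, 56, 57, 58, 59}, X ∖ U = ∅ — both open, so U is clopen.
Only trivial clopens (∅ and X) exist, so (X, τ) is connected.
Compute connected components by grouping points that agree on all clopens:
  component: {54, 55, 56, 57, 58, 59}


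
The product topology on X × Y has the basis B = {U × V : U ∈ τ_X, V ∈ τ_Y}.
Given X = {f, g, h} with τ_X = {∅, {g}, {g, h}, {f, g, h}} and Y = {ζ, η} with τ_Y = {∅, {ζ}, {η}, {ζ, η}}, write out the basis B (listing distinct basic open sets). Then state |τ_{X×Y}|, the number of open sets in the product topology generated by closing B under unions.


Basis B = {∅ × ∅, {g} × {ζ}, {g} × {η}, {g} × {ζ, η}, {g, h} × {ζ}, {g, h} × {η}, {f, g, h} × {ζ}, {f, g, h} × {η}, {g, h} × {ζ, η}, {f, g, h} × {ζ, η}}; |τ_{X×Y}| = 16.

Enumerate products U × V with U ∈ τ_X, V ∈ τ_Y (deduplicated):
  ∅ × ∅ = {} (∅)
  {g} × {ζ} = {(g,ζ)}
  {g} × {η} = {(g,η)}
  {g} × {ζ, η} = {(g,ζ), (g,η)}
  {g, h} × {ζ} = {(g,ζ), (h,ζ)}
  {g, h} × {η} = {(g,η), (h,η)}
  {f, g, h} × {ζ} = {(f,ζ), (g,ζ), (h,ζ)}
  {f, g, h} × {η} = {(f,η), (g,η), (h,η)}
  {g, h} × {ζ, η} = {(g,ζ), (g,η), (h,ζ), (h,η)}
  {f, g, h} × {ζ, η} = {(f,ζ), (f,η), (g,ζ), (g,η), (h,ζ), (h,η)}
These 10 distinct sets form the basis B.
Close under arbitrary unions to get τ_{X×Y}; counting gives |τ_{X×Y}| = 16.


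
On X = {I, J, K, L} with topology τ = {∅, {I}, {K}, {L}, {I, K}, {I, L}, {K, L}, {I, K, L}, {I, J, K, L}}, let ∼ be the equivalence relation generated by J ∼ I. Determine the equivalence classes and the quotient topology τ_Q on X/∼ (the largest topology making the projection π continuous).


X/∼ = {[I=J], [K], [L]}; |τ_Q| = 5.

Equivalence classes: [I=J], [K], [L].
Quotient map π: X → X/∼ sends I ↦ [I=J], J ↦ [I=J], K ↦ [K], L ↦ [L].
For each subset V ⊆ X/∼, compute π^{-1}(V) ⊆ X and check whether π^{-1}(V) ∈ τ. V is open in τ_Q iff π^{-1}(V) ∈ τ.
  V = {}: π^{-1}(V) = ∅ ∈ τ ✓.
  V = {[I=J]}: π^{-1}(V) = {I, J} ∉ τ ✗.
  V = {[K]}: π^{-1}(V) = {K} ∈ τ ✓.
  V = {[I=J], [K]}: π^{-1}(V) = {I, J, K} ∉ τ ✗.
  V = {[L]}: π^{-1}(V) = {L} ∈ τ ✓.
  V = {[I=J], [L]}: π^{-1}(V) = {I, J, L} ∉ τ ✗.
  V = {[K], [L]}: π^{-1}(V) = {K, L} ∈ τ ✓.
  V = {[I=J], [K], [L]}: π^{-1}(V) = {I, J, K, L} ∈ τ ✓.
Open sets in the quotient: τ_Q = {{}, {[K]}, {[L]}, {[K], [L]}, {[I=J], [K], [L]}} (5 elements).


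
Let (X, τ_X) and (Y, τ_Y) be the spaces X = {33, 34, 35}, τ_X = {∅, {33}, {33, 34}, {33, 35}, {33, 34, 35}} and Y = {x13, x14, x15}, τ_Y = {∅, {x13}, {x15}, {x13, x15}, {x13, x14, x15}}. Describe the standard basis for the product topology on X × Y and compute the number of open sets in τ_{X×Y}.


Basis B = {∅ × ∅, {33} × {x13}, {33} × {x15}, {33} × {x13, x15}, {33, 34} × {x13}, {33, 35} × {x13}, {33, 34} × {x15}, {33, 35} × {x15}, {33} × {x13, x14, x15}, {33, 34, 35} × {x13}, {33, 34, 35} × {x15}, {33, 34} × {x13, x15}, {33, 35} × {x13, x15}, {33, 34} × {x13, x14, x15}, {33, 35} × {x13, x14, x15}, {33, 34, 35} × {x13, x15}, {33, 34, 35} × {x13, x14, x15}}; |τ_{X×Y}| = 50.

Enumerate products U × V with U ∈ τ_X, V ∈ τ_Y (deduplicated):
  ∅ × ∅ = {} (∅)
  {33} × {x13} = {(33,x13)}
  {33} × {x15} = {(33,x15)}
  {33} × {x13, x15} = {(33,x13), (33,x15)}
  {33, 34} × {x13} = {(33,x13), (34,x13)}
  {33, 35} × {x13} = {(33,x13), (35,x13)}
  {33, 34} × {x15} = {(33,x15), (34,x15)}
  {33, 35} × {x15} = {(33,x15), (35,x15)}
  {33} × {x13, x14, x15} = {(33,x13), (33,x14), (33,x15)}
  {33, 34, 35} × {x13} = {(33,x13), (34,x13), (35,x13)}
  {33, 34, 35} × {x15} = {(33,x15), (34,x15), (35,x15)}
  {33, 34} × {x13, x15} = {(33,x13), (33,x15), (34,x13), (34,x15)}
  {33, 35} × {x13, x15} = {(33,x13), (33,x15), (35,x13), (35,x15)}
  {33, 34} × {x13, x14, x15} = {(33,x13), (33,x14), (33,x15), (34,x13), (34,x14), (34,x15)}
  {33, 35} × {x13, x14, x15} = {(33,x13), (33,x14), (33,x15), (35,x13), (35,x14), (35,x15)}
  {33, 34, 35} × {x13, x15} = {(33,x13), (33,x15), (34,x13), (34,x15), (35,x13), (35,x15)}
  {33, 34, 35} × {x13, x14, x15} = {(33,x13), (33,x14), (33,x15), (34,x13), (34,x14), (34,x15), (35,x13), (35,x14), (35,x15)}
These 17 distinct sets form the basis B.
Close under arbitrary unions to get τ_{X×Y}; counting gives |τ_{X×Y}| = 50.


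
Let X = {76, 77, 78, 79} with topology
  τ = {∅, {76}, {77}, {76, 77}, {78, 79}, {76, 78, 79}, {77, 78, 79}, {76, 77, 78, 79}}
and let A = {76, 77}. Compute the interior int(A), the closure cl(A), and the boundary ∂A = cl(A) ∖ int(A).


int(A) = {76, 77}, cl(A) = {76, 77}, ∂A = ∅.

Closed sets in (X, τ) are complements of opens:
  closed(X, τ) = {∅, {76}, {77}, {76, 77}, {78, 79}, {76, 78, 79}, {77, 78, 79}, {76, 77, 78, 79}}.
int(A) = ⋃ {U ∈ τ : U ⊆ A}. Opens contained in A: ∅, {76}, {77}, {76, 77}.
Taking the union of these: int(A) = {76, 77}.
cl(A) = ⋂ {C closed : A ⊆ C}. Closed sets containing A: {76, 77}, {76, 77, 78, 79}.
Intersecting these: cl(A) = {76, 77}.
∂A = cl(A) ∖ int(A) = {76, 77} ∖ {76, 77} = ∅.


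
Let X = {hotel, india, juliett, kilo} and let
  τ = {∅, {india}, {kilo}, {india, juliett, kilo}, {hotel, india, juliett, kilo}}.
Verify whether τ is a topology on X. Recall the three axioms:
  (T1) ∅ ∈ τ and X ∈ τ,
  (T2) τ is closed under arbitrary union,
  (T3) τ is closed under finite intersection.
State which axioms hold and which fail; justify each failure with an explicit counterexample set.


τ is NOT a topology on X.

Axiom (T1): ∅ ∈ τ? Yes; X ∈ τ? Yes.
Axiom (T2/T3): check pairwise unions and intersections of members of τ.
Counterexample for (T2): {india} ∪ {kilo} = {india, kilo} ∉ τ. Therefore τ is NOT a topology.


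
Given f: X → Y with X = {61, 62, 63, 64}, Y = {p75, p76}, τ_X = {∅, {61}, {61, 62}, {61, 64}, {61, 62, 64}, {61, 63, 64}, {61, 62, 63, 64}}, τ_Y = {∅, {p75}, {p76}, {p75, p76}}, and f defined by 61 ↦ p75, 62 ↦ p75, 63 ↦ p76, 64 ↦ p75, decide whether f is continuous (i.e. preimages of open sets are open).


f is NOT continuous.

Compute f^{-1}(U) for each U ∈ τ_Y:
  U = ∅: f^{-1}(U) = ∅ ∈ τ_X ✓.
  U = {p75}: f^{-1}(U) = {61, 62, 64} ∈ τ_X ✓.
  U = {p76}: f^{-1}(U) = {63} ∉ τ_X ✗.
  U = {p75, p76}: f^{-1}(U) = {61, 62, 63, 64} ∈ τ_X ✓.
Found U = {p76} with f^{-1}(U) = {63} not in τ_X. Therefore f is NOT continuous.


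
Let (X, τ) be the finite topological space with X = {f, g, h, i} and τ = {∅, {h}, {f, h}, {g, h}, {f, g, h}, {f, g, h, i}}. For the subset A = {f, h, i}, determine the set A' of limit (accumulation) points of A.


A' = {f, g, i}

For each x ∈ X, list the open sets U ∈ τ with x ∈ U, then check whether U ∩ (A ∖ {x}) ≠ ∅ for every such U.
  x = f: opens ∋ x are {f, h}, {f, g, h}, {f, g, h, i}; each meets A ∖ {f}, so x IS a limit point.
  x = g: opens ∋ x are {g, h}, {f, g, h}, {f, g, h, i}; each meets A ∖ {g}, so x IS a limit point.
  x = h: open {h} ∋ x has {h} ∩ (A ∖ {h}) = ∅, so x is NOT a limit point.
  x = i: opens ∋ x are {f, g, h, i}; each meets A ∖ {i}, so x IS a limit point.
Collecting: A' = {f, g, i}.


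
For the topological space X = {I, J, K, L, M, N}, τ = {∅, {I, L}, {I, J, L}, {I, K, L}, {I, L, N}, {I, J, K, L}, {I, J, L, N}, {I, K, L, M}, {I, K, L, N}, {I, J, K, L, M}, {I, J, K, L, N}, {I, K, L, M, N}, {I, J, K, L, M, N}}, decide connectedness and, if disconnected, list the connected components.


(X, τ) is connected.

Find clopen sets (U ∈ τ with X ∖ U ∈ τ):
  U = ∅, X ∖ U = {I, J, K, L, M, N} — both open, so U is clopen.
  U = {I, J, K, L, M, N}, X ∖ U = ∅ — both open, so U is clopen.
Only trivial clopens (∅ and X) exist, so (X, τ) is connected.
Compute connected components by grouping points that agree on all clopens:
  component: {I, J, K, L, M, N}


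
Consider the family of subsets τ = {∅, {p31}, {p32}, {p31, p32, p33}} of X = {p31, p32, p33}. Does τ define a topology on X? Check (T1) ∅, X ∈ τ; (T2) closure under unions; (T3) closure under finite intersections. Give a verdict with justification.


τ is NOT a topology on X.

Axiom (T1): ∅ ∈ τ? Yes; X ∈ τ? Yes.
Axiom (T2/T3): check pairwise unions and intersections of members of τ.
Counterexample for (T2): {p31} ∪ {p32} = {p31, p32} ∉ τ. Therefore τ is NOT a topology.


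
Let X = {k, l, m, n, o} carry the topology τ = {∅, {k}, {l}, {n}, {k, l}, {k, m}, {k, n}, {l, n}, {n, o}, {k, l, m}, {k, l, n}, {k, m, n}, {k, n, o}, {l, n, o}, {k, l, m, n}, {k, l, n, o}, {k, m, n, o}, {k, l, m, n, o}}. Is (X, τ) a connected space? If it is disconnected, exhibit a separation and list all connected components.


(X, τ) is disconnected; components = [{l}, {k, m}, {n, o}].

Find clopen sets (U ∈ τ with X ∖ U ∈ τ):
  U = ∅, X ∖ U = {k, l, m, n, o} — both open, so U is clopen.
  U = {l}, X ∖ U = {k, m, n, o} — both open, so U is clopen.
  U = {k, m}, X ∖ U = {l, n, o} — both open, so U is clopen.
  U = {n, o}, X ∖ U = {k, l, m} — both open, so U is clopen.
  U = {k, l, m}, X ∖ U = {n, o} — both open, so U is clopen.
  U = {l, n, o}, X ∖ U = {k, m} — both open, so U is clopen.
  U = {k, m, n, o}, X ∖ U = {l} — both open, so U is clopen.
  U = {k, l, m, n, o}, X ∖ U = ∅ — both open, so U is clopen.
Nontrivial clopen(s) exist: e.g. {l}. So (X, τ) is disconnected.
Compute connected components by grouping points that agree on all clopens:
  component: {l}
  component: {k, m}
  component: {n, o}


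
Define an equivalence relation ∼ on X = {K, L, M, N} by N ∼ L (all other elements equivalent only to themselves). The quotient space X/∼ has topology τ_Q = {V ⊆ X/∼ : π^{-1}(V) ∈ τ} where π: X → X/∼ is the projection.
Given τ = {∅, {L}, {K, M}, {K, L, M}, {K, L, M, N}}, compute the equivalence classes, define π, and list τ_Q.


X/∼ = {[K], [L=N], [M]}; |τ_Q| = 3.

Equivalence classes: [K], [L=N], [M].
Quotient map π: X → X/∼ sends K ↦ [K], L ↦ [L=N], M ↦ [M], N ↦ [L=N].
For each subset V ⊆ X/∼, compute π^{-1}(V) ⊆ X and check whether π^{-1}(V) ∈ τ. V is open in τ_Q iff π^{-1}(V) ∈ τ.
  V = {}: π^{-1}(V) = ∅ ∈ τ ✓.
  V = {[K]}: π^{-1}(V) = {K} ∉ τ ✗.
  V = {[L=N]}: π^{-1}(V) = {L, N} ∉ τ ✗.
  V = {[K], [L=N]}: π^{-1}(V) = {K, L, N} ∉ τ ✗.
  V = {[M]}: π^{-1}(V) = {M} ∉ τ ✗.
  V = {[K], [M]}: π^{-1}(V) = {K, M} ∈ τ ✓.
  V = {[L=N], [M]}: π^{-1}(V) = {L, M, N} ∉ τ ✗.
  V = {[K], [L=N], [M]}: π^{-1}(V) = {K, L, M, N} ∈ τ ✓.
Open sets in the quotient: τ_Q = {{}, {[K], [M]}, {[K], [L=N], [M]}} (3 elements).


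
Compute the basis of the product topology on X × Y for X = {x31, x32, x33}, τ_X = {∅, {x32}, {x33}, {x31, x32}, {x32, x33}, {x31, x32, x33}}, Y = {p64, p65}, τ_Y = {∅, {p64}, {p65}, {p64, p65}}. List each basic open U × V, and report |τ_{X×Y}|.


Basis B = {∅ × ∅, {x32} × {p64}, {x32} × {p65}, {x33} × {p64}, {x33} × {p65}, {x31, x32} × {p64}, {x31, x32} × {p65}, {x32} × {p64, p65}, {x32, x33} × {p64}, {x32, x33} × {p65}, {x33} × {p64, p65}, {x31, x32, x33} × {p64}, {x31, x32, x33} × {p65}, {x31, x32} × {p64, p65}, {x32, x33} × {p64, p65}, {x31, x32, x33} × {p64, p65}}; |τ_{X×Y}| = 36.

Enumerate products U × V with U ∈ τ_X, V ∈ τ_Y (deduplicated):
  ∅ × ∅ = {} (∅)
  {x32} × {p64} = {(x32,p64)}
  {x32} × {p65} = {(x32,p65)}
  {x33} × {p64} = {(x33,p64)}
  {x33} × {p65} = {(x33,p65)}
  {x31, x32} × {p64} = {(x31,p64), (x32,p64)}
  {x31, x32} × {p65} = {(x31,p65), (x32,p65)}
  {x32} × {p64, p65} = {(x32,p64), (x32,p65)}
  {x32, x33} × {p64} = {(x32,p64), (x33,p64)}
  {x32, x33} × {p65} = {(x32,p65), (x33,p65)}
  {x33} × {p64, p65} = {(x33,p64), (x33,p65)}
  {x31, x32, x33} × {p64} = {(x31,p64), (x32,p64), (x33,p64)}
  {x31, x32, x33} × {p65} = {(x31,p65), (x32,p65), (x33,p65)}
  {x31, x32} × {p64, p65} = {(x31,p64), (x31,p65), (x32,p64), (x32,p65)}
  {x32, x33} × {p64, p65} = {(x32,p64), (x32,p65), (x33,p64), (x33,p65)}
  {x31, x32, x33} × {p64, p65} = {(x31,p64), (x31,p65), (x32,p64), (x32,p65), (x33,p64), (x33,p65)}
These 16 distinct sets form the basis B.
Close under arbitrary unions to get τ_{X×Y}; counting gives |τ_{X×Y}| = 36.


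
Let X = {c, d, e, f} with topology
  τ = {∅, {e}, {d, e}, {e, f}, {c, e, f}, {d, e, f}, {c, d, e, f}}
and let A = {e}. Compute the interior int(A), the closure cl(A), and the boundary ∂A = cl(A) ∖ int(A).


int(A) = {e}, cl(A) = {c, d, e, f}, ∂A = {c, d, f}.

Closed sets in (X, τ) are complements of opens:
  closed(X, τ) = {∅, {c}, {d}, {c, d}, {c, f}, {c, d, f}, {c, d, e, f}}.
int(A) = ⋃ {U ∈ τ : U ⊆ A}. Opens contained in A: ∅, {e}.
Taking the union of these: int(A) = {e}.
cl(A) = ⋂ {C closed : A ⊆ C}. Closed sets containing A: {c, d, e, f}.
Intersecting these: cl(A) = {c, d, e, f}.
∂A = cl(A) ∖ int(A) = {c, d, e, f} ∖ {e} = {c, d, f}.


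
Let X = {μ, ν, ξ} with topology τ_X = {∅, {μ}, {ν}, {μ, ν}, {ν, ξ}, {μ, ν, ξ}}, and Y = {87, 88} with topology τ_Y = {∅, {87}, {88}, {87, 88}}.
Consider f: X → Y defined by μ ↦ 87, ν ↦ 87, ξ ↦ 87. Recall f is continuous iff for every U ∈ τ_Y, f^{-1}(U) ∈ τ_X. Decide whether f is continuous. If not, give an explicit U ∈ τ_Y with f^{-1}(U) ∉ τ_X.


f IS continuous.

Compute f^{-1}(U) for each U ∈ τ_Y:
  U = ∅: f^{-1}(U) = ∅ ∈ τ_X ✓.
  U = {87}: f^{-1}(U) = {μ, ν, ξ} ∈ τ_X ✓.
  U = {88}: f^{-1}(U) = ∅ ∈ τ_X ✓.
  U = {87, 88}: f^{-1}(U) = {μ, ν, ξ} ∈ τ_X ✓.
Every preimage lies in τ_X, so f IS continuous.


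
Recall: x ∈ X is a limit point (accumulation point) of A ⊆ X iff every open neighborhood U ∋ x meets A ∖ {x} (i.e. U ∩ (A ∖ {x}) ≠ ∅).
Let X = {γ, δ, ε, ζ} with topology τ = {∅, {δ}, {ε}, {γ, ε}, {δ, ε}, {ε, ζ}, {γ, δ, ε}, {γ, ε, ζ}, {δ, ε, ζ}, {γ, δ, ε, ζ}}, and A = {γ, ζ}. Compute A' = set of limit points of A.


A' = ∅

For each x ∈ X, list the open sets U ∈ τ with x ∈ U, then check whether U ∩ (A ∖ {x}) ≠ ∅ for every such U.
  x = γ: open {γ, ε} ∋ x has {γ, ε} ∩ (A ∖ {γ}) = ∅, so x is NOT a limit point.
  x = δ: open {δ} ∋ x has {δ} ∩ (A ∖ {δ}) = ∅, so x is NOT a limit point.
  x = ε: open {ε} ∋ x has {ε} ∩ (A ∖ {ε}) = ∅, so x is NOT a limit point.
  x = ζ: open {ε, ζ} ∋ x has {ε, ζ} ∩ (A ∖ {ζ}) = ∅, so x is NOT a limit point.
Collecting: A' = ∅.


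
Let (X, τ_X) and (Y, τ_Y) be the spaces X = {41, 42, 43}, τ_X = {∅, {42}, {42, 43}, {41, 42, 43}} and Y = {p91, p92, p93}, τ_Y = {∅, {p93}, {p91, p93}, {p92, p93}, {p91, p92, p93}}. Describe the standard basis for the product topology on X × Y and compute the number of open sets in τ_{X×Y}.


Basis B = {∅ × ∅, {42} × {p93}, {42} × {p91, p93}, {42} × {p92, p93}, {42, 43} × {p93}, {41, 42, 43} × {p93}, {42} × {p91, p92, p93}, {42, 43} × {p91, p93}, {42, 43} × {p92, p93}, {41, 42, 43} × {p91, p93}, {41, 42, 43} × {p92, p93}, {42, 43} × {p91, p92, p93}, {41, 42, 43} × {p91, p92, p93}}; |τ_{X×Y}| = 30.

Enumerate products U × V with U ∈ τ_X, V ∈ τ_Y (deduplicated):
  ∅ × ∅ = {} (∅)
  {42} × {p93} = {(42,p93)}
  {42} × {p91, p93} = {(42,p91), (42,p93)}
  {42} × {p92, p93} = {(42,p92), (42,p93)}
  {42, 43} × {p93} = {(42,p93), (43,p93)}
  {41, 42, 43} × {p93} = {(41,p93), (42,p93), (43,p93)}
  {42} × {p91, p92, p93} = {(42,p91), (42,p92), (42,p93)}
  {42, 43} × {p91, p93} = {(42,p91), (42,p93), (43,p91), (43,p93)}
  {42, 43} × {p92, p93} = {(42,p92), (42,p93), (43,p92), (43,p93)}
  {41, 42, 43} × {p91, p93} = {(41,p91), (41,p93), (42,p91), (42,p93), (43,p91), (43,p93)}
  {41, 42, 43} × {p92, p93} = {(41,p92), (41,p93), (42,p92), (42,p93), (43,p92), (43,p93)}
  {42, 43} × {p91, p92, p93} = {(42,p91), (42,p92), (42,p93), (43,p91), (43,p92), (43,p93)}
  {41, 42, 43} × {p91, p92, p93} = {(41,p91), (41,p92), (41,p93), (42,p91), (42,p92), (42,p93), (43,p91), (43,p92), (43,p93)}
These 13 distinct sets form the basis B.
Close under arbitrary unions to get τ_{X×Y}; counting gives |τ_{X×Y}| = 30.


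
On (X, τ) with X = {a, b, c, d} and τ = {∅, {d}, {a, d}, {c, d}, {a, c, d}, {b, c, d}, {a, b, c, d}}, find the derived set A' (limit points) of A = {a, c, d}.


A' = {a, b, c}

For each x ∈ X, list the open sets U ∈ τ with x ∈ U, then check whether U ∩ (A ∖ {x}) ≠ ∅ for every such U.
  x = a: opens ∋ x are {a, d}, {a, c, d}, {a, b, c, d}; each meets A ∖ {a}, so x IS a limit point.
  x = b: opens ∋ x are {b, c, d}, {a, b, c, d}; each meets A ∖ {b}, so x IS a limit point.
  x = c: opens ∋ x are {c, d}, {a, c, d}, {b, c, d}, {a, b, c, d}; each meets A ∖ {c}, so x IS a limit point.
  x = d: open {d} ∋ x has {d} ∩ (A ∖ {d}) = ∅, so x is NOT a limit point.
Collecting: A' = {a, b, c}.


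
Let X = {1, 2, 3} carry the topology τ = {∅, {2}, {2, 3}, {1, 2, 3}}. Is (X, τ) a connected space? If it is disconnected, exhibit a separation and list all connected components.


(X, τ) is connected.

Find clopen sets (U ∈ τ with X ∖ U ∈ τ):
  U = ∅, X ∖ U = {1, 2, 3} — both open, so U is clopen.
  U = {1, 2, 3}, X ∖ U = ∅ — both open, so U is clopen.
Only trivial clopens (∅ and X) exist, so (X, τ) is connected.
Compute connected components by grouping points that agree on all clopens:
  component: {1, 2, 3}


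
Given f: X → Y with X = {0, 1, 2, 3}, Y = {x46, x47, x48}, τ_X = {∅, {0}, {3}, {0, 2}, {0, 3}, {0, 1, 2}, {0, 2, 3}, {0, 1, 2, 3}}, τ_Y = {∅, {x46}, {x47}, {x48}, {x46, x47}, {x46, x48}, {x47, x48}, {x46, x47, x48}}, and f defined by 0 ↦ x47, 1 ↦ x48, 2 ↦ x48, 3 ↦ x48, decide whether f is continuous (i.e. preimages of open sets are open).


f is NOT continuous.

Compute f^{-1}(U) for each U ∈ τ_Y:
  U = ∅: f^{-1}(U) = ∅ ∈ τ_X ✓.
  U = {x46}: f^{-1}(U) = ∅ ∈ τ_X ✓.
  U = {x47}: f^{-1}(U) = {0} ∈ τ_X ✓.
  U = {x48}: f^{-1}(U) = {1, 2, 3} ∉ τ_X ✗.
  U = {x46, x47}: f^{-1}(U) = {0} ∈ τ_X ✓.
  U = {x46, x48}: f^{-1}(U) = {1, 2, 3} ∉ τ_X ✗.
  U = {x47, x48}: f^{-1}(U) = {0, 1, 2, 3} ∈ τ_X ✓.
  U = {x46, x47, x48}: f^{-1}(U) = {0, 1, 2, 3} ∈ τ_X ✓.
Found U = {x48} with f^{-1}(U) = {1, 2, 3} not in τ_X. Therefore f is NOT continuous.


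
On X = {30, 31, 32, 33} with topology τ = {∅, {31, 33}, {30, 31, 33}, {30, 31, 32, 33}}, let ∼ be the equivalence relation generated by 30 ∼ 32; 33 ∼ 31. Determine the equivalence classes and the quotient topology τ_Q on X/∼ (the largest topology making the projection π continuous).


X/∼ = {[30=32], [31=33]}; |τ_Q| = 3.

Equivalence classes: [30=32], [31=33].
Quotient map π: X → X/∼ sends 30 ↦ [30=32], 31 ↦ [31=33], 32 ↦ [30=32], 33 ↦ [31=33].
For each subset V ⊆ X/∼, compute π^{-1}(V) ⊆ X and check whether π^{-1}(V) ∈ τ. V is open in τ_Q iff π^{-1}(V) ∈ τ.
  V = {}: π^{-1}(V) = ∅ ∈ τ ✓.
  V = {[30=32]}: π^{-1}(V) = {30, 32} ∉ τ ✗.
  V = {[31=33]}: π^{-1}(V) = {31, 33} ∈ τ ✓.
  V = {[30=32], [31=33]}: π^{-1}(V) = {30, 31, 32, 33} ∈ τ ✓.
Open sets in the quotient: τ_Q = {{}, {[31=33]}, {[30=32], [31=33]}} (3 elements).


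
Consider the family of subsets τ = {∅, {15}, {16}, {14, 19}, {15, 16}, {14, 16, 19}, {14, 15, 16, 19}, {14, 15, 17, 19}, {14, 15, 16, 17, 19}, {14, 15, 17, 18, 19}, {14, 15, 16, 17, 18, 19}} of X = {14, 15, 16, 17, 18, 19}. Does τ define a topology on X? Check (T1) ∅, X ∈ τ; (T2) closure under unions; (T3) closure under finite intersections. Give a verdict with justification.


τ is NOT a topology on X.

Axiom (T1): ∅ ∈ τ? Yes; X ∈ τ? Yes.
Axiom (T2/T3): check pairwise unions and intersections of members of τ.
Counterexample for (T2): {15} ∪ {14, 19} = {14, 15, 19} ∉ τ. Therefore τ is NOT a topology.


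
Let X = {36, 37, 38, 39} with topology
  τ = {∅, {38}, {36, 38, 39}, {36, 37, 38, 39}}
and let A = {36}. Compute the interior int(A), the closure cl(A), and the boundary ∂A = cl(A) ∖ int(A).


int(A) = ∅, cl(A) = {36, 37, 39}, ∂A = {36, 37, 39}.

Closed sets in (X, τ) are complements of opens:
  closed(X, τ) = {∅, {37}, {36, 37, 39}, {36, 37, 38, 39}}.
int(A) = ⋃ {U ∈ τ : U ⊆ A}. Opens contained in A: ∅.
Taking the union of these: int(A) = ∅.
cl(A) = ⋂ {C closed : A ⊆ C}. Closed sets containing A: {36, 37, 39}, {36, 37, 38, 39}.
Intersecting these: cl(A) = {36, 37, 39}.
∂A = cl(A) ∖ int(A) = {36, 37, 39} ∖ ∅ = {36, 37, 39}.


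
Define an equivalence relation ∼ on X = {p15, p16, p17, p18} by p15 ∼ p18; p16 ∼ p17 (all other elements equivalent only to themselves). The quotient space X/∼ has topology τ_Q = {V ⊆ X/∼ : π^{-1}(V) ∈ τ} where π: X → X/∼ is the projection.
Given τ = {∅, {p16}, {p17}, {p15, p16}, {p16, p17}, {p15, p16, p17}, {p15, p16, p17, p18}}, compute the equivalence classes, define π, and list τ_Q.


X/∼ = {[p15=p18], [p16=p17]}; |τ_Q| = 3.

Equivalence classes: [p15=p18], [p16=p17].
Quotient map π: X → X/∼ sends p15 ↦ [p15=p18], p16 ↦ [p16=p17], p17 ↦ [p16=p17], p18 ↦ [p15=p18].
For each subset V ⊆ X/∼, compute π^{-1}(V) ⊆ X and check whether π^{-1}(V) ∈ τ. V is open in τ_Q iff π^{-1}(V) ∈ τ.
  V = {}: π^{-1}(V) = ∅ ∈ τ ✓.
  V = {[p15=p18]}: π^{-1}(V) = {p15, p18} ∉ τ ✗.
  V = {[p16=p17]}: π^{-1}(V) = {p16, p17} ∈ τ ✓.
  V = {[p15=p18], [p16=p17]}: π^{-1}(V) = {p15, p16, p17, p18} ∈ τ ✓.
Open sets in the quotient: τ_Q = {{}, {[p16=p17]}, {[p15=p18], [p16=p17]}} (3 elements).


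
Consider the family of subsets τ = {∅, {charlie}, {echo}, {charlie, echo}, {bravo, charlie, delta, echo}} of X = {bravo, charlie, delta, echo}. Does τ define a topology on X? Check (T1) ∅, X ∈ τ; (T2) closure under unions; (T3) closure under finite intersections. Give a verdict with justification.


τ IS a topology on X.

Axiom (T1): ∅ ∈ τ? Yes; X ∈ τ? Yes.
Axiom (T2/T3): check pairwise unions and intersections of members of τ.
All pairwise intersections and unions checked — each lies in τ. Therefore τ satisfies (T1), (T2), (T3): it IS a topology on X.


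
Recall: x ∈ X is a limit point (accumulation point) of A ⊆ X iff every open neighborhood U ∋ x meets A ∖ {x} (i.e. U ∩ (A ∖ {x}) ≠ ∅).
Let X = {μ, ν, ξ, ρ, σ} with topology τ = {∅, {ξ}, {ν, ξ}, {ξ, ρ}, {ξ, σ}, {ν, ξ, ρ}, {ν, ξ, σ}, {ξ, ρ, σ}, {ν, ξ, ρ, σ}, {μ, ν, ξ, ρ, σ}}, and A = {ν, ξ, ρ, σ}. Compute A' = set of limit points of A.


A' = {μ, ν, ρ, σ}

For each x ∈ X, list the open sets U ∈ τ with x ∈ U, then check whether U ∩ (A ∖ {x}) ≠ ∅ for every such U.
  x = μ: opens ∋ x are {μ, ν, ξ, ρ, σ}; each meets A ∖ {μ}, so x IS a limit point.
  x = ν: opens ∋ x are {ν, ξ}, {ν, ξ, ρ}, {ν, ξ, σ}, {ν, ξ, ρ, σ}, {μ, ν, ξ, ρ, σ}; each meets A ∖ {ν}, so x IS a limit point.
  x = ξ: open {ξ} ∋ x has {ξ} ∩ (A ∖ {ξ}) = ∅, so x is NOT a limit point.
  x = ρ: opens ∋ x are {ξ, ρ}, {ν, ξ, ρ}, {ξ, ρ, σ}, {ν, ξ, ρ, σ}, {μ, ν, ξ, ρ, σ}; each meets A ∖ {ρ}, so x IS a limit point.
  x = σ: opens ∋ x are {ξ, σ}, {ν, ξ, σ}, {ξ, ρ, σ}, {ν, ξ, ρ, σ}, {μ, ν, ξ, ρ, σ}; each meets A ∖ {σ}, so x IS a limit point.
Collecting: A' = {μ, ν, ρ, σ}.
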